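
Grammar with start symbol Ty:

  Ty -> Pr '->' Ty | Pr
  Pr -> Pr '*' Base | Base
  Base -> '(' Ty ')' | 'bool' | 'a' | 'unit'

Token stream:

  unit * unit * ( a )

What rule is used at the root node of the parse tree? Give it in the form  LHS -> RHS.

[Ty [Pr [Pr [Pr [Base unit]] * [Base unit]] * [Base ( [Ty [Pr [Base a]]] )]]]

Ty -> Pr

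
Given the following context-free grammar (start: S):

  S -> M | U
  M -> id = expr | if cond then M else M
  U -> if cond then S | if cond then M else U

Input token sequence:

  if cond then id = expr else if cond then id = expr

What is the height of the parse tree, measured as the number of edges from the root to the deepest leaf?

5

[S [U if cond then [M id = expr] else [U if cond then [S [M id = expr]]]]]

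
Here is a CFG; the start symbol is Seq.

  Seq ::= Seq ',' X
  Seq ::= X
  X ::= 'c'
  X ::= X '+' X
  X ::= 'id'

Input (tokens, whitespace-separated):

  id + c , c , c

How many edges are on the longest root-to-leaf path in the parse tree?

[Seq [Seq [Seq [X [X id] + [X c]]] , [X c]] , [X c]]

5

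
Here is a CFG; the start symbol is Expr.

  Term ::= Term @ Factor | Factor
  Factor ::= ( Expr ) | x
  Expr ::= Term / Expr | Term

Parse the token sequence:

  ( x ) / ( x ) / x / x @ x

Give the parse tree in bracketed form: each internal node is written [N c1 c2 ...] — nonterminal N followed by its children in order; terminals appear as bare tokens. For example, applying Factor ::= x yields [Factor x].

Expr
Term / Expr
Factor / Expr
( Expr ) / Expr
( Term ) / Expr
( Factor ) / Expr
( x ) / Expr
( x ) / Term / Expr
( x ) / Factor / Expr
( x ) / ( Expr ) / Expr
( x ) / ( Term ) / Expr
( x ) / ( Factor ) / Expr
( x ) / ( x ) / Expr
( x ) / ( x ) / Term / Expr
( x ) / ( x ) / Factor / Expr
( x ) / ( x ) / x / Expr
( x ) / ( x ) / x / Term
( x ) / ( x ) / x / Term @ Factor
( x ) / ( x ) / x / Factor @ Factor
( x ) / ( x ) / x / x @ Factor
( x ) / ( x ) / x / x @ x

[Expr [Term [Factor ( [Expr [Term [Factor x]]] )]] / [Expr [Term [Factor ( [Expr [Term [Factor x]]] )]] / [Expr [Term [Factor x]] / [Expr [Term [Term [Factor x]] @ [Factor x]]]]]]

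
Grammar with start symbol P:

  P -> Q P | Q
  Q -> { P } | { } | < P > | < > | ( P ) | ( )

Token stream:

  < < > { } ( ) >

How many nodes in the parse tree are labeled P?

[P [Q < [P [Q < >] [P [Q { }] [P [Q ( )]]]] >]]

4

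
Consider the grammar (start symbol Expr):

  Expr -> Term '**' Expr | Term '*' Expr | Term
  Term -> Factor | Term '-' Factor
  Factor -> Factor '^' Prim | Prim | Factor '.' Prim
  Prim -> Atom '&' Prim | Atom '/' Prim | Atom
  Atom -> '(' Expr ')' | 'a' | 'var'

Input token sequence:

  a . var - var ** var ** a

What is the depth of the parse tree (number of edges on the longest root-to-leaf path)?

7

[Expr [Term [Term [Factor [Factor [Prim [Atom a]]] . [Prim [Atom var]]]] - [Factor [Prim [Atom var]]]] ** [Expr [Term [Factor [Prim [Atom var]]]] ** [Expr [Term [Factor [Prim [Atom a]]]]]]]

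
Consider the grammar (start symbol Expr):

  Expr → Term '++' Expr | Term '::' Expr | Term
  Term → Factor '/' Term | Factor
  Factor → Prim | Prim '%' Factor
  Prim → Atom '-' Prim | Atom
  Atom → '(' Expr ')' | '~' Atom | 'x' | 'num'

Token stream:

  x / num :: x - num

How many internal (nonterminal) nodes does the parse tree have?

16

[Expr [Term [Factor [Prim [Atom x]]] / [Term [Factor [Prim [Atom num]]]]] :: [Expr [Term [Factor [Prim [Atom x] - [Prim [Atom num]]]]]]]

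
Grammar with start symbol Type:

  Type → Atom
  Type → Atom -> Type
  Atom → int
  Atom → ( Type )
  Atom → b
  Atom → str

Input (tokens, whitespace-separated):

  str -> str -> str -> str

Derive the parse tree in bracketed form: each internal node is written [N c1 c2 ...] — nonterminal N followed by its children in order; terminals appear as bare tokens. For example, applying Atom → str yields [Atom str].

Type
Atom -> Type
str -> Type
str -> Atom -> Type
str -> str -> Type
str -> str -> Atom -> Type
str -> str -> str -> Type
str -> str -> str -> Atom
str -> str -> str -> str

[Type [Atom str] -> [Type [Atom str] -> [Type [Atom str] -> [Type [Atom str]]]]]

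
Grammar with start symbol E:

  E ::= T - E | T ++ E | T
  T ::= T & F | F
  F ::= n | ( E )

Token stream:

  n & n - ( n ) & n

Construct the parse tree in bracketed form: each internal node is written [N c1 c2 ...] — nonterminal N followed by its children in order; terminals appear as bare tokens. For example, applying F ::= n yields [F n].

[E [T [T [F n]] & [F n]] - [E [T [T [F ( [E [T [F n]]] )]] & [F n]]]]

E
T - E
T & F - E
F & F - E
n & F - E
n & n - E
n & n - T
n & n - T & F
n & n - F & F
n & n - ( E ) & F
n & n - ( T ) & F
n & n - ( F ) & F
n & n - ( n ) & F
n & n - ( n ) & n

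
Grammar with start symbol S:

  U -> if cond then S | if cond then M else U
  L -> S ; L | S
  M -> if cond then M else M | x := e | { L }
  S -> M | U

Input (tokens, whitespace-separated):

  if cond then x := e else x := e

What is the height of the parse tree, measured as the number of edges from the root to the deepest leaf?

3

[S [M if cond then [M x := e] else [M x := e]]]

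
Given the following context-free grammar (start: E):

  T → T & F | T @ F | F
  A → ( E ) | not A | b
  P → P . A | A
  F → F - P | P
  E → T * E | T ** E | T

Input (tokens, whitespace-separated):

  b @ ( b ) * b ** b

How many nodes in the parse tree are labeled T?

5

[E [T [T [F [P [A b]]]] @ [F [P [A ( [E [T [F [P [A b]]]]] )]]]] * [E [T [F [P [A b]]]] ** [E [T [F [P [A b]]]]]]]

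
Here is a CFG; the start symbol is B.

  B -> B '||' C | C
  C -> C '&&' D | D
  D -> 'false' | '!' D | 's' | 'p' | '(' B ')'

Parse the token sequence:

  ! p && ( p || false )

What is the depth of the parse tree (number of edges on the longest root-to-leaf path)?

7

[B [C [C [D ! [D p]]] && [D ( [B [B [C [D p]]] || [C [D false]]] )]]]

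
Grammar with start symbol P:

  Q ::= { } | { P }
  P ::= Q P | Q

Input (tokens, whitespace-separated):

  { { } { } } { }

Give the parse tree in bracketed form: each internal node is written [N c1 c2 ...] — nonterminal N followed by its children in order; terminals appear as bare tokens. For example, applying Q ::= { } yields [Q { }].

[P [Q { [P [Q { }] [P [Q { }]]] }] [P [Q { }]]]

P
Q P
{ P } P
{ Q P } P
{ { } P } P
{ { } Q } P
{ { } { } } P
{ { } { } } Q
{ { } { } } { }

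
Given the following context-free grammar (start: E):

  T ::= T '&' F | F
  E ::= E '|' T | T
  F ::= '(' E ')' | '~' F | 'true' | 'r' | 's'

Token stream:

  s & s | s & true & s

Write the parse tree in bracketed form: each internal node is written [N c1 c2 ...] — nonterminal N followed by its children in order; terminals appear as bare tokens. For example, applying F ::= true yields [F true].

[E [E [T [T [F s]] & [F s]]] | [T [T [T [F s]] & [F true]] & [F s]]]

E
E | T
T | T
T & F | T
F & F | T
s & F | T
s & s | T
s & s | T & F
s & s | T & F & F
s & s | F & F & F
s & s | s & F & F
s & s | s & true & F
s & s | s & true & s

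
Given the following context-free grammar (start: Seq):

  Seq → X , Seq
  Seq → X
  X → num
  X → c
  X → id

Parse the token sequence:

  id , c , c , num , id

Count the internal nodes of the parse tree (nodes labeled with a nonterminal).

[Seq [X id] , [Seq [X c] , [Seq [X c] , [Seq [X num] , [Seq [X id]]]]]]

10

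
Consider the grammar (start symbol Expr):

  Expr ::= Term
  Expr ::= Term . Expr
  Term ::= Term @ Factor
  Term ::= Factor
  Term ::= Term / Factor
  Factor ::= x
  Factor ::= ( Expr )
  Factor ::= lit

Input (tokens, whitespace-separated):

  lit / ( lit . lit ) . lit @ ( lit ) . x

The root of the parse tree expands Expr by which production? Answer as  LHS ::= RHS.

[Expr [Term [Term [Factor lit]] / [Factor ( [Expr [Term [Factor lit]] . [Expr [Term [Factor lit]]]] )]] . [Expr [Term [Term [Factor lit]] @ [Factor ( [Expr [Term [Factor lit]]] )]] . [Expr [Term [Factor x]]]]]

Expr ::= Term . Expr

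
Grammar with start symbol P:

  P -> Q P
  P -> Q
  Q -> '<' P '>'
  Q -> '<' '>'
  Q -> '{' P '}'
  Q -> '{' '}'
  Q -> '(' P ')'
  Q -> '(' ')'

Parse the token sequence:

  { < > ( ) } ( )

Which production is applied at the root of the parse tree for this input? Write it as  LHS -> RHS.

[P [Q { [P [Q < >] [P [Q ( )]]] }] [P [Q ( )]]]

P -> Q P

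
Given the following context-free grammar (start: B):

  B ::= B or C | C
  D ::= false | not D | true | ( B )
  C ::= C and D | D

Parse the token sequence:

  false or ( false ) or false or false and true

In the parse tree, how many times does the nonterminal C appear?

[B [B [B [B [C [D false]]] or [C [D ( [B [C [D false]]] )]]] or [C [D false]]] or [C [C [D false]] and [D true]]]

6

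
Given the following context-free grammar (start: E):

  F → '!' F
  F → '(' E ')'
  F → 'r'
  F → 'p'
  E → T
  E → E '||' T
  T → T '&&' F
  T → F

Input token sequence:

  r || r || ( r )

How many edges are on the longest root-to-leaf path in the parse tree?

[E [E [E [T [F r]]] || [T [F r]]] || [T [F ( [E [T [F r]]] )]]]

6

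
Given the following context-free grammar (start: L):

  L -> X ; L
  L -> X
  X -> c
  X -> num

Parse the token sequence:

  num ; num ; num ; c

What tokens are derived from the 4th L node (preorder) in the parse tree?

[L [X num] ; [L [X num] ; [L [X num] ; [L [X c]]]]]

c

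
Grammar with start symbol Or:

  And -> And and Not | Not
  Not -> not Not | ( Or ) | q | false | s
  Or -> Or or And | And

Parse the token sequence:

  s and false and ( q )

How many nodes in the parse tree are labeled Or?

[Or [And [And [And [Not s]] and [Not false]] and [Not ( [Or [And [Not q]]] )]]]

2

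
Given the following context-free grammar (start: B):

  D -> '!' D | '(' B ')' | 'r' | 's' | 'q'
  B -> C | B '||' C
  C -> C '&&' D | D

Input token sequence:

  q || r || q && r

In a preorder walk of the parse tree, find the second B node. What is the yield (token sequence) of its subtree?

[B [B [B [C [D q]]] || [C [D r]]] || [C [C [D q]] && [D r]]]

q || r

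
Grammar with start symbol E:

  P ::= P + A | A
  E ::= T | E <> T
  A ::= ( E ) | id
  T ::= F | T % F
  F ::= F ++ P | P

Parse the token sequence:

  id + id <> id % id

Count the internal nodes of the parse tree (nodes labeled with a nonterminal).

16

[E [E [T [F [P [P [A id]] + [A id]]]]] <> [T [T [F [P [A id]]]] % [F [P [A id]]]]]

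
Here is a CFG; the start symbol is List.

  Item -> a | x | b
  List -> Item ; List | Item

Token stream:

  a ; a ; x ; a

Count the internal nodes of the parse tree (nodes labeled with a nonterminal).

8

[List [Item a] ; [List [Item a] ; [List [Item x] ; [List [Item a]]]]]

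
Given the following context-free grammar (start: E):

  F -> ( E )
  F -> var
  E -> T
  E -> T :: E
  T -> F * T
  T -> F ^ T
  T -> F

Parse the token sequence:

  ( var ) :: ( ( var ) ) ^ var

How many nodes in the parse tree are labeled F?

[E [T [F ( [E [T [F var]]] )]] :: [E [T [F ( [E [T [F ( [E [T [F var]]] )]]] )] ^ [T [F var]]]]]

6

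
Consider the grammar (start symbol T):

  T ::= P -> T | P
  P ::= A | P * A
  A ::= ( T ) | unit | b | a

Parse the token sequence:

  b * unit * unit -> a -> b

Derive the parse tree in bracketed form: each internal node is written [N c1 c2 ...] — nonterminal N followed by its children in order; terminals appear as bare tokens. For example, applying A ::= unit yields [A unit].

T
P -> T
P * A -> T
P * A * A -> T
A * A * A -> T
b * A * A -> T
b * unit * A -> T
b * unit * unit -> T
b * unit * unit -> P -> T
b * unit * unit -> A -> T
b * unit * unit -> a -> T
b * unit * unit -> a -> P
b * unit * unit -> a -> A
b * unit * unit -> a -> b

[T [P [P [P [A b]] * [A unit]] * [A unit]] -> [T [P [A a]] -> [T [P [A b]]]]]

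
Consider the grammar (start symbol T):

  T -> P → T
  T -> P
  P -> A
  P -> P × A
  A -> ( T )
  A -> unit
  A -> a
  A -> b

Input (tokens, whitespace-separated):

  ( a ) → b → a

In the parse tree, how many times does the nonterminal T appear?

4

[T [P [A ( [T [P [A a]]] )]] → [T [P [A b]] → [T [P [A a]]]]]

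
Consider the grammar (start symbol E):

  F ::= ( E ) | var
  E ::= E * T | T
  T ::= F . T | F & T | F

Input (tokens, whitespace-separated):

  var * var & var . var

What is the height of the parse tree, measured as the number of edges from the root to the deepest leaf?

[E [E [T [F var]]] * [T [F var] & [T [F var] . [T [F var]]]]]

5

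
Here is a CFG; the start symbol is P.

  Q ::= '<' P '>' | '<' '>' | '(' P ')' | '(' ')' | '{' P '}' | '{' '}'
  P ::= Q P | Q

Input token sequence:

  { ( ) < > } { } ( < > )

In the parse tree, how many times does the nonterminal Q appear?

6

[P [Q { [P [Q ( )] [P [Q < >]]] }] [P [Q { }] [P [Q ( [P [Q < >]] )]]]]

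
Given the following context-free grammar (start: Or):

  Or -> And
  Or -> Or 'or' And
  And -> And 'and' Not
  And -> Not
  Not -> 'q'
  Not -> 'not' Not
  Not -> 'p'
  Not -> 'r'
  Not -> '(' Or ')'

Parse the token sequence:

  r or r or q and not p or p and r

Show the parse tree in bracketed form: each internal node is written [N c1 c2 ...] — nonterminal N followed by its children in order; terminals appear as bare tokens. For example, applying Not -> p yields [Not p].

[Or [Or [Or [Or [And [Not r]]] or [And [Not r]]] or [And [And [Not q]] and [Not not [Not p]]]] or [And [And [Not p]] and [Not r]]]

Or
Or or And
Or or And or And
Or or And or And or And
And or And or And or And
Not or And or And or And
r or And or And or And
r or Not or And or And
r or r or And or And
r or r or And and Not or And
r or r or Not and Not or And
r or r or q and Not or And
r or r or q and not Not or And
r or r or q and not p or And
r or r or q and not p or And and Not
r or r or q and not p or Not and Not
r or r or q and not p or p and Not
r or r or q and not p or p and r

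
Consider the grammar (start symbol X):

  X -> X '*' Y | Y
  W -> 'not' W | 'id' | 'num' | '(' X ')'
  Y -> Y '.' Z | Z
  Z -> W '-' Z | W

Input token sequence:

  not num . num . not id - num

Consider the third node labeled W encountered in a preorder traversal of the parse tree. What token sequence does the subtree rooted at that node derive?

num

[X [Y [Y [Y [Z [W not [W num]]]] . [Z [W num]]] . [Z [W not [W id]] - [Z [W num]]]]]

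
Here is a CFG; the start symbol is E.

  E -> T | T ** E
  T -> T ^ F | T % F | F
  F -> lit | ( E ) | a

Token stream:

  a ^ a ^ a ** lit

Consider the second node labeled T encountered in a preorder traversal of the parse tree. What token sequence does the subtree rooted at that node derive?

[E [T [T [T [F a]] ^ [F a]] ^ [F a]] ** [E [T [F lit]]]]

a ^ a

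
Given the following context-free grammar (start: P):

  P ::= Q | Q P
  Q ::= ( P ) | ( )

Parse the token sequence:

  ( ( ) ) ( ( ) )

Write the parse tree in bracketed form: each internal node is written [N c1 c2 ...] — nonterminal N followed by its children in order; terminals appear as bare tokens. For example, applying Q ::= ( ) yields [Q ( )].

P
Q P
( P ) P
( Q ) P
( ( ) ) P
( ( ) ) Q
( ( ) ) ( P )
( ( ) ) ( Q )
( ( ) ) ( ( ) )

[P [Q ( [P [Q ( )]] )] [P [Q ( [P [Q ( )]] )]]]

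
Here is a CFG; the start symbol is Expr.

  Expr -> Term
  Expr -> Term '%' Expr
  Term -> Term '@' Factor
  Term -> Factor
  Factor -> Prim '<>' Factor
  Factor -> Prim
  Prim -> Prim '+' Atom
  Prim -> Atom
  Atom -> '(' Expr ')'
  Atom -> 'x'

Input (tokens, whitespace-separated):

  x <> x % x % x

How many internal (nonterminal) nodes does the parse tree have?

[Expr [Term [Factor [Prim [Atom x]] <> [Factor [Prim [Atom x]]]]] % [Expr [Term [Factor [Prim [Atom x]]]] % [Expr [Term [Factor [Prim [Atom x]]]]]]]

18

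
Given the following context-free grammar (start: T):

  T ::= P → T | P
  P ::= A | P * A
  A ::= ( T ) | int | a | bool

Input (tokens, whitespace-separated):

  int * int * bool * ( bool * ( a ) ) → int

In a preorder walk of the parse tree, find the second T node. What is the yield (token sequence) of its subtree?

bool * ( a )

[T [P [P [P [P [A int]] * [A int]] * [A bool]] * [A ( [T [P [P [A bool]] * [A ( [T [P [A a]]] )]]] )]] → [T [P [A int]]]]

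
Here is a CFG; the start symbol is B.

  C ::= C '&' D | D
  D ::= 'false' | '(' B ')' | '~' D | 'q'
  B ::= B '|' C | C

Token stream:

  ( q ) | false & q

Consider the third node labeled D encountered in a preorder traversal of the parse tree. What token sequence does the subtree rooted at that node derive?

[B [B [C [D ( [B [C [D q]]] )]]] | [C [C [D false]] & [D q]]]

false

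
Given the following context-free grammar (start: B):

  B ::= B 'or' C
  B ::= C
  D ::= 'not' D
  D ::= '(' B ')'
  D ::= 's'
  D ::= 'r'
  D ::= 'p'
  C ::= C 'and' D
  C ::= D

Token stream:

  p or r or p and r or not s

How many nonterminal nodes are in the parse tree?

15

[B [B [B [B [C [D p]]] or [C [D r]]] or [C [C [D p]] and [D r]]] or [C [D not [D s]]]]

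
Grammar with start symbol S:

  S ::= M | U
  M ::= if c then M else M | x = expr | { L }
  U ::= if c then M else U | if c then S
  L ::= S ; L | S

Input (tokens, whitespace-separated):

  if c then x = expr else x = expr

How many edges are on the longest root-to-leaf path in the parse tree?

[S [M if c then [M x = expr] else [M x = expr]]]

3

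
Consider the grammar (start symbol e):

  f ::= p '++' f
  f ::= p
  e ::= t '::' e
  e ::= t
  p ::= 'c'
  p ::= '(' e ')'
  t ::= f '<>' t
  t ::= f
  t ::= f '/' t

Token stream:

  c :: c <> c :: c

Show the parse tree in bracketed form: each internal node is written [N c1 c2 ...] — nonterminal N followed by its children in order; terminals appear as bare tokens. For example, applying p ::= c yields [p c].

[e [t [f [p c]]] :: [e [t [f [p c]] <> [t [f [p c]]]] :: [e [t [f [p c]]]]]]

e
t :: e
f :: e
p :: e
c :: e
c :: t :: e
c :: f <> t :: e
c :: p <> t :: e
c :: c <> t :: e
c :: c <> f :: e
c :: c <> p :: e
c :: c <> c :: e
c :: c <> c :: t
c :: c <> c :: f
c :: c <> c :: p
c :: c <> c :: c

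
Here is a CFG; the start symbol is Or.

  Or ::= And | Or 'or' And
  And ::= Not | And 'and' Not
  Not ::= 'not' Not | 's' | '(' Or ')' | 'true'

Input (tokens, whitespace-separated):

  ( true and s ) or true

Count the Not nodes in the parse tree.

[Or [Or [And [Not ( [Or [And [And [Not true]] and [Not s]]] )]]] or [And [Not true]]]

4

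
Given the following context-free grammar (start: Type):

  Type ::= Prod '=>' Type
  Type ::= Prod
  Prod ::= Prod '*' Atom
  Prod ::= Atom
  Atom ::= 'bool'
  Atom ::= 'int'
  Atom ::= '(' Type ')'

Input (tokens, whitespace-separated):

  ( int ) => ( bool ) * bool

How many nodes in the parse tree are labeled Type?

4

[Type [Prod [Atom ( [Type [Prod [Atom int]]] )]] => [Type [Prod [Prod [Atom ( [Type [Prod [Atom bool]]] )]] * [Atom bool]]]]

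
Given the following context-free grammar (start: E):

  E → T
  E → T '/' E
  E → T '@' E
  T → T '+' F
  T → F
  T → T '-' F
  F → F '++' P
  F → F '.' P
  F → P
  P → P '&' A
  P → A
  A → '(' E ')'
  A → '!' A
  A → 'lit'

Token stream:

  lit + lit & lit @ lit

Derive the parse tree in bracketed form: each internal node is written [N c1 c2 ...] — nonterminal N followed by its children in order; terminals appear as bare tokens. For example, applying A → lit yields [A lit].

E
T @ E
T + F @ E
F + F @ E
P + F @ E
A + F @ E
lit + F @ E
lit + P @ E
lit + P & A @ E
lit + A & A @ E
lit + lit & A @ E
lit + lit & lit @ E
lit + lit & lit @ T
lit + lit & lit @ F
lit + lit & lit @ P
lit + lit & lit @ A
lit + lit & lit @ lit

[E [T [T [F [P [A lit]]]] + [F [P [P [A lit]] & [A lit]]]] @ [E [T [F [P [A lit]]]]]]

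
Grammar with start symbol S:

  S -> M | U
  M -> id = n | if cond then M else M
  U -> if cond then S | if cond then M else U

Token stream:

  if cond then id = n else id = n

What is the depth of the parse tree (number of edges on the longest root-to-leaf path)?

[S [M if cond then [M id = n] else [M id = n]]]

3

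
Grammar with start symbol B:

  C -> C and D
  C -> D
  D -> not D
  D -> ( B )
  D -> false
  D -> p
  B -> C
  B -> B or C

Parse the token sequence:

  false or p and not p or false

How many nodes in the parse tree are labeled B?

3

[B [B [B [C [D false]]] or [C [C [D p]] and [D not [D p]]]] or [C [D false]]]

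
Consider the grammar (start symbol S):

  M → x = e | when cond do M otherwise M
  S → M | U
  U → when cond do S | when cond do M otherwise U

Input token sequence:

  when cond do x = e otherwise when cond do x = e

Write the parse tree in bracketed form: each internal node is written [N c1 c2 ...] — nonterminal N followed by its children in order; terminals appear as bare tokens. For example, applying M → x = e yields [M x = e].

S
U
when cond do M otherwise U
when cond do x = e otherwise U
when cond do x = e otherwise when cond do S
when cond do x = e otherwise when cond do M
when cond do x = e otherwise when cond do x = e

[S [U when cond do [M x = e] otherwise [U when cond do [S [M x = e]]]]]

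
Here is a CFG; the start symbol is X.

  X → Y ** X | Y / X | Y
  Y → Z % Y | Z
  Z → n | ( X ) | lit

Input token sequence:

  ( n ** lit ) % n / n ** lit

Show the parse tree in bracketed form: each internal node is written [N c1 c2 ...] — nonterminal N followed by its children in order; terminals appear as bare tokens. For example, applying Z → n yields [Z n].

X
Y / X
Z % Y / X
( X ) % Y / X
( Y ** X ) % Y / X
( Z ** X ) % Y / X
( n ** X ) % Y / X
( n ** Y ) % Y / X
( n ** Z ) % Y / X
( n ** lit ) % Y / X
( n ** lit ) % Z / X
( n ** lit ) % n / X
( n ** lit ) % n / Y ** X
( n ** lit ) % n / Z ** X
( n ** lit ) % n / n ** X
( n ** lit ) % n / n ** Y
( n ** lit ) % n / n ** Z
( n ** lit ) % n / n ** lit

[X [Y [Z ( [X [Y [Z n]] ** [X [Y [Z lit]]]] )] % [Y [Z n]]] / [X [Y [Z n]] ** [X [Y [Z lit]]]]]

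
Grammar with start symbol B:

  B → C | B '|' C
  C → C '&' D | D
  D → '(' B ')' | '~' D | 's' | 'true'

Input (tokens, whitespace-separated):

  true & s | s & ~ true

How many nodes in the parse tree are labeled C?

[B [B [C [C [D true]] & [D s]]] | [C [C [D s]] & [D ~ [D true]]]]

4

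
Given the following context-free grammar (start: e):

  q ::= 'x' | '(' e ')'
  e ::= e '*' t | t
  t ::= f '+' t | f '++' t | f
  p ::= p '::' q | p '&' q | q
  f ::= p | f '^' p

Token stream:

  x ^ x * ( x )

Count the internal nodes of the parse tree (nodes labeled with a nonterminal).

[e [e [t [f [f [p [q x]]] ^ [p [q x]]]]] * [t [f [p [q ( [e [t [f [p [q x]]]]] )]]]]]

18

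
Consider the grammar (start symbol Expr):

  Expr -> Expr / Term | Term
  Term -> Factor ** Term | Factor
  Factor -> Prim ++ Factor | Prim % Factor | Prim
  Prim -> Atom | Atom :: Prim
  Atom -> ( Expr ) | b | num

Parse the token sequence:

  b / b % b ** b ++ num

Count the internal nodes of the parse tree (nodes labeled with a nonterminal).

20

[Expr [Expr [Term [Factor [Prim [Atom b]]]]] / [Term [Factor [Prim [Atom b]] % [Factor [Prim [Atom b]]]] ** [Term [Factor [Prim [Atom b]] ++ [Factor [Prim [Atom num]]]]]]]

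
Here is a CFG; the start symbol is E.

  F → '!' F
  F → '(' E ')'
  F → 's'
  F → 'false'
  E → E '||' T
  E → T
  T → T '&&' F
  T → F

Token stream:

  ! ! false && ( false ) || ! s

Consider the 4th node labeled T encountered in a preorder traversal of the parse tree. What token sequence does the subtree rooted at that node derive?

[E [E [T [T [F ! [F ! [F false]]]] && [F ( [E [T [F false]]] )]]] || [T [F ! [F s]]]]

! s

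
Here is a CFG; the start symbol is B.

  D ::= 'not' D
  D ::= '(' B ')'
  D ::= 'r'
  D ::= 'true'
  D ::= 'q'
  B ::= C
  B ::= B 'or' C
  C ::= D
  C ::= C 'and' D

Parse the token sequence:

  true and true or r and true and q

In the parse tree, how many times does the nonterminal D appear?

[B [B [C [C [D true]] and [D true]]] or [C [C [C [D r]] and [D true]] and [D q]]]

5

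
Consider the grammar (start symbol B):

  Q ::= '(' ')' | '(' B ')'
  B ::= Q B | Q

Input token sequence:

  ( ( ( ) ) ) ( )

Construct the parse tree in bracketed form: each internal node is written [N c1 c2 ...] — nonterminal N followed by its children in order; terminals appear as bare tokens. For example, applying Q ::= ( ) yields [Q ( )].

B
Q B
( B ) B
( Q ) B
( ( B ) ) B
( ( Q ) ) B
( ( ( ) ) ) B
( ( ( ) ) ) Q
( ( ( ) ) ) ( )

[B [Q ( [B [Q ( [B [Q ( )]] )]] )] [B [Q ( )]]]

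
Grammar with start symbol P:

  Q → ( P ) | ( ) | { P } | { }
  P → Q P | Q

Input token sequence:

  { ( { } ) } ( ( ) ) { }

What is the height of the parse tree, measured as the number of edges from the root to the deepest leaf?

6

[P [Q { [P [Q ( [P [Q { }]] )]] }] [P [Q ( [P [Q ( )]] )] [P [Q { }]]]]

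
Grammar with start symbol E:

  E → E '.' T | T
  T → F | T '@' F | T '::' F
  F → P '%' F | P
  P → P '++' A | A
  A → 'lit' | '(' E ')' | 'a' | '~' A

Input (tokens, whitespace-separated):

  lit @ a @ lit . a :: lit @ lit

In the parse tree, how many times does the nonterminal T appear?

[E [E [T [T [T [F [P [A lit]]]] @ [F [P [A a]]]] @ [F [P [A lit]]]]] . [T [T [T [F [P [A a]]]] :: [F [P [A lit]]]] @ [F [P [A lit]]]]]

6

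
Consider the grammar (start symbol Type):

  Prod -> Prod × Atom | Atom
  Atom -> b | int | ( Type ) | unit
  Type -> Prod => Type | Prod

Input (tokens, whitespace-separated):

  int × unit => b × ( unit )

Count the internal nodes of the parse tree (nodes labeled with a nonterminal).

13

[Type [Prod [Prod [Atom int]] × [Atom unit]] => [Type [Prod [Prod [Atom b]] × [Atom ( [Type [Prod [Atom unit]]] )]]]]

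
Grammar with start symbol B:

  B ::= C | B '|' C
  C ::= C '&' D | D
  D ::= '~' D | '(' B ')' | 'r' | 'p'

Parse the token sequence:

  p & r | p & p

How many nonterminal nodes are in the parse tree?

[B [B [C [C [D p]] & [D r]]] | [C [C [D p]] & [D p]]]

10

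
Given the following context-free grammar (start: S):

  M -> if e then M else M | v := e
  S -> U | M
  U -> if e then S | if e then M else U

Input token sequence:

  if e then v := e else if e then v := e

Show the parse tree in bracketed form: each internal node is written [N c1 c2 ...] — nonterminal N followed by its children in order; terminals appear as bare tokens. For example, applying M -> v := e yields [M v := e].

S
U
if e then M else U
if e then v := e else U
if e then v := e else if e then S
if e then v := e else if e then M
if e then v := e else if e then v := e

[S [U if e then [M v := e] else [U if e then [S [M v := e]]]]]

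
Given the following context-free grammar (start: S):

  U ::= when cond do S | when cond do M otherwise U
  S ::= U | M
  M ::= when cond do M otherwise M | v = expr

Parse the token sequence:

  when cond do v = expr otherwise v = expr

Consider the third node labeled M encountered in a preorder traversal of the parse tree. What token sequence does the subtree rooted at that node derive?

v = expr

[S [M when cond do [M v = expr] otherwise [M v = expr]]]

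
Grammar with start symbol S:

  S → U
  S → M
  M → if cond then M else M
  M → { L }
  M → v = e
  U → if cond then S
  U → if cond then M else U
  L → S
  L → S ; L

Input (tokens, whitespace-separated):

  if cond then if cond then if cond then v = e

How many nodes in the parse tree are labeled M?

1

[S [U if cond then [S [U if cond then [S [U if cond then [S [M v = e]]]]]]]]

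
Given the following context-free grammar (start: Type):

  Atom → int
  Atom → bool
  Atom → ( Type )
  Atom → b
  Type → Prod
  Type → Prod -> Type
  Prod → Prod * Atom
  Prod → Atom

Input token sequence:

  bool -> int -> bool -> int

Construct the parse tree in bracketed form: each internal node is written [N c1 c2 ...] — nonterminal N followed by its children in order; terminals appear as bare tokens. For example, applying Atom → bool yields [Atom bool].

Type
Prod -> Type
Atom -> Type
bool -> Type
bool -> Prod -> Type
bool -> Atom -> Type
bool -> int -> Type
bool -> int -> Prod -> Type
bool -> int -> Atom -> Type
bool -> int -> bool -> Type
bool -> int -> bool -> Prod
bool -> int -> bool -> Atom
bool -> int -> bool -> int

[Type [Prod [Atom bool]] -> [Type [Prod [Atom int]] -> [Type [Prod [Atom bool]] -> [Type [Prod [Atom int]]]]]]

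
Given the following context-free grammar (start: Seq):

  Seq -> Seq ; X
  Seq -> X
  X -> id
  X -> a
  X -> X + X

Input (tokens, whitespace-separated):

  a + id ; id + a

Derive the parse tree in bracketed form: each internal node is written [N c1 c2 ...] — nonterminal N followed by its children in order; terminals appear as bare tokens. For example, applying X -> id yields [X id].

Seq
Seq ; X
X ; X
X + X ; X
a + X ; X
a + id ; X
a + id ; X + X
a + id ; id + X
a + id ; id + a

[Seq [Seq [X [X a] + [X id]]] ; [X [X id] + [X a]]]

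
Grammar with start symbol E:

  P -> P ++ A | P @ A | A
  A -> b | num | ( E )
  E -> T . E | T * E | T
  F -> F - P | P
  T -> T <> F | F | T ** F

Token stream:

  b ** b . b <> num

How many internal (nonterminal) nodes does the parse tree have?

18

[E [T [T [F [P [A b]]]] ** [F [P [A b]]]] . [E [T [T [F [P [A b]]]] <> [F [P [A num]]]]]]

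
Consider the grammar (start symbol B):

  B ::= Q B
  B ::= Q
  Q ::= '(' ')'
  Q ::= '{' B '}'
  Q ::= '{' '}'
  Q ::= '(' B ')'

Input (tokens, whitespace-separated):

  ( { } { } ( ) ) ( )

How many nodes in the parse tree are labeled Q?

[B [Q ( [B [Q { }] [B [Q { }] [B [Q ( )]]]] )] [B [Q ( )]]]

5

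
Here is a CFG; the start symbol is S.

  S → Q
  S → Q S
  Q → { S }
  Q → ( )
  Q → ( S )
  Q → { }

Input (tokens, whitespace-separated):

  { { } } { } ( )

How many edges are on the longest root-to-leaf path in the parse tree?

[S [Q { [S [Q { }]] }] [S [Q { }] [S [Q ( )]]]]

4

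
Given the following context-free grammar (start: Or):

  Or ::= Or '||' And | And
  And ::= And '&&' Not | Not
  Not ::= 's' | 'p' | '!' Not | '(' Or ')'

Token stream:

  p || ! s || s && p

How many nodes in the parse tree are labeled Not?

5

[Or [Or [Or [And [Not p]]] || [And [Not ! [Not s]]]] || [And [And [Not s]] && [Not p]]]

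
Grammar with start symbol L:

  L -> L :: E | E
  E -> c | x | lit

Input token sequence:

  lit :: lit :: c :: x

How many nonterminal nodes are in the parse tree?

8

[L [L [L [L [E lit]] :: [E lit]] :: [E c]] :: [E x]]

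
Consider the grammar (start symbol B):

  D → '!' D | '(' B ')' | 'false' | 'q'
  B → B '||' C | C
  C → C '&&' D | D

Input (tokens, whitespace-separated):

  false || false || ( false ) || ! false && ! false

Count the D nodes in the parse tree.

[B [B [B [B [C [D false]]] || [C [D false]]] || [C [D ( [B [C [D false]]] )]]] || [C [C [D ! [D false]]] && [D ! [D false]]]]

8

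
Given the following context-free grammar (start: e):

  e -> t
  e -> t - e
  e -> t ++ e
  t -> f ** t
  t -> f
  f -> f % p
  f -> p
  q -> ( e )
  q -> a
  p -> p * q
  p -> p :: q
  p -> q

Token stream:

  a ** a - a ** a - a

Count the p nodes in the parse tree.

[e [t [f [p [q a]]] ** [t [f [p [q a]]]]] - [e [t [f [p [q a]]] ** [t [f [p [q a]]]]] - [e [t [f [p [q a]]]]]]]

5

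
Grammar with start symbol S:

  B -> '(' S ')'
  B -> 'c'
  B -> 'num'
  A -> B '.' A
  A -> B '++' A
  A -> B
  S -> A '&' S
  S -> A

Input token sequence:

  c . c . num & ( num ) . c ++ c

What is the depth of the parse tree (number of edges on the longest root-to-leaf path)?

[S [A [B c] . [A [B c] . [A [B num]]]] & [S [A [B ( [S [A [B num]]] )] . [A [B c] ++ [A [B c]]]]]]

7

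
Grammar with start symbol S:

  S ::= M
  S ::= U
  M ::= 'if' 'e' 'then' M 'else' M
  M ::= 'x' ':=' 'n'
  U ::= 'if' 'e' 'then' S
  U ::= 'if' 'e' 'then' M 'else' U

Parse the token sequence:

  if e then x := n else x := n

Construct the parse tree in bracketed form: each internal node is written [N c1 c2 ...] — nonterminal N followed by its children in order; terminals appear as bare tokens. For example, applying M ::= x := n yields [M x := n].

S
M
if e then M else M
if e then x := n else M
if e then x := n else x := n

[S [M if e then [M x := n] else [M x := n]]]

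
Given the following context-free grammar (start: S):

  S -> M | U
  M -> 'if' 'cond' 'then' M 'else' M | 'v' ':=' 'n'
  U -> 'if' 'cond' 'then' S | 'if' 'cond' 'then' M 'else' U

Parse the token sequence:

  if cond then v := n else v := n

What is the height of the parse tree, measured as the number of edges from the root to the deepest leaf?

[S [M if cond then [M v := n] else [M v := n]]]

3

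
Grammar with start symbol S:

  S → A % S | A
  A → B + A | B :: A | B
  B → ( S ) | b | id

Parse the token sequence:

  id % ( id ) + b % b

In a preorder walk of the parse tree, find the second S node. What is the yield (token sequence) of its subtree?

( id ) + b % b

[S [A [B id]] % [S [A [B ( [S [A [B id]]] )] + [A [B b]]] % [S [A [B b]]]]]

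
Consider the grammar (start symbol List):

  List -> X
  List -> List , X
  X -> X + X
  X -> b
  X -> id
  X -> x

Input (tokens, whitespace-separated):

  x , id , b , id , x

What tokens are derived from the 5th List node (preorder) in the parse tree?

x

[List [List [List [List [List [X x]] , [X id]] , [X b]] , [X id]] , [X x]]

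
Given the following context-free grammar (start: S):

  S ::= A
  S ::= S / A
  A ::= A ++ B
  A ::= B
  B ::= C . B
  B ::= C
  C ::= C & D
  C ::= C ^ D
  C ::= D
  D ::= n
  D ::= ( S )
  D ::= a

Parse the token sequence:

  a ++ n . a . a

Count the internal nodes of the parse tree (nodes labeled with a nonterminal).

[S [A [A [B [C [D a]]]] ++ [B [C [D n]] . [B [C [D a]] . [B [C [D a]]]]]]]

15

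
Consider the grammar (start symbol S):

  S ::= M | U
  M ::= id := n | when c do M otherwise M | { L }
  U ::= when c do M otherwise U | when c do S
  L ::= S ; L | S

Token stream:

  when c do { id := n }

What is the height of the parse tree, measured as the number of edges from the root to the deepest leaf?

7

[S [U when c do [S [M { [L [S [M id := n]]] }]]]]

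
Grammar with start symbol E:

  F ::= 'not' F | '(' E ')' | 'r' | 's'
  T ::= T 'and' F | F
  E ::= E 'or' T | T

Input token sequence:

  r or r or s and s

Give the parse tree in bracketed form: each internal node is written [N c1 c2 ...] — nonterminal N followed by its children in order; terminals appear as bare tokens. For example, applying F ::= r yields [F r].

E
E or T
E or T or T
T or T or T
F or T or T
r or T or T
r or F or T
r or r or T
r or r or T and F
r or r or F and F
r or r or s and F
r or r or s and s

[E [E [E [T [F r]]] or [T [F r]]] or [T [T [F s]] and [F s]]]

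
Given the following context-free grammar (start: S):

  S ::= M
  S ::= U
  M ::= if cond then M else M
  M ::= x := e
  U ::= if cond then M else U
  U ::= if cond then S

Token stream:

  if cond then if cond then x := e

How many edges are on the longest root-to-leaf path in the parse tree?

6

[S [U if cond then [S [U if cond then [S [M x := e]]]]]]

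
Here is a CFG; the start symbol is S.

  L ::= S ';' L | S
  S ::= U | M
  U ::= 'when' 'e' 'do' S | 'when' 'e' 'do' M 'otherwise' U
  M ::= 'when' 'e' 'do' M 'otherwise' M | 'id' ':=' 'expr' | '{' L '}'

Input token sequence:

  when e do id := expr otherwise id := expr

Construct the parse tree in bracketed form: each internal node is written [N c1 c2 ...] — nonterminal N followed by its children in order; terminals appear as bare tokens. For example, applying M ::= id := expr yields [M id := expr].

S
M
when e do M otherwise M
when e do id := expr otherwise M
when e do id := expr otherwise id := expr

[S [M when e do [M id := expr] otherwise [M id := expr]]]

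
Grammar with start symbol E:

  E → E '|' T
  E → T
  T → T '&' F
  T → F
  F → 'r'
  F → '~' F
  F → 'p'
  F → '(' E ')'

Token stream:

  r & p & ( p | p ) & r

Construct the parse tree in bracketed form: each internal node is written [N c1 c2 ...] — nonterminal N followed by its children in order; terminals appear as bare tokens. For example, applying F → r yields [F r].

[E [T [T [T [T [F r]] & [F p]] & [F ( [E [E [T [F p]]] | [T [F p]]] )]] & [F r]]]

E
T
T & F
T & F & F
T & F & F & F
F & F & F & F
r & F & F & F
r & p & F & F
r & p & ( E ) & F
r & p & ( E | T ) & F
r & p & ( T | T ) & F
r & p & ( F | T ) & F
r & p & ( p | T ) & F
r & p & ( p | F ) & F
r & p & ( p | p ) & F
r & p & ( p | p ) & r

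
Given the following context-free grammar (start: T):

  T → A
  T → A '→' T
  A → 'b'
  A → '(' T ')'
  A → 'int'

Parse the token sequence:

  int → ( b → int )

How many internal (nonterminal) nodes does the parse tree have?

8

[T [A int] → [T [A ( [T [A b] → [T [A int]]] )]]]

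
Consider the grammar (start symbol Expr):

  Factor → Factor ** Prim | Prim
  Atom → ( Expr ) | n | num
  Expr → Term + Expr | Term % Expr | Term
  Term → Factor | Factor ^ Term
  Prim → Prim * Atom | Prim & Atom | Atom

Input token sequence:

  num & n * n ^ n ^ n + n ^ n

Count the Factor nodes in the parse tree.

[Expr [Term [Factor [Prim [Prim [Prim [Atom num]] & [Atom n]] * [Atom n]]] ^ [Term [Factor [Prim [Atom n]]] ^ [Term [Factor [Prim [Atom n]]]]]] + [Expr [Term [Factor [Prim [Atom n]]] ^ [Term [Factor [Prim [Atom n]]]]]]]

5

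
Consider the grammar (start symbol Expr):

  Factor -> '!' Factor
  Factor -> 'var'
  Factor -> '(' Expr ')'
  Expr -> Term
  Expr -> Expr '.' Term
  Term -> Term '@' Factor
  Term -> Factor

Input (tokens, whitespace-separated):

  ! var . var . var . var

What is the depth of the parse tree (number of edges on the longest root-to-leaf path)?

[Expr [Expr [Expr [Expr [Term [Factor ! [Factor var]]]] . [Term [Factor var]]] . [Term [Factor var]]] . [Term [Factor var]]]

7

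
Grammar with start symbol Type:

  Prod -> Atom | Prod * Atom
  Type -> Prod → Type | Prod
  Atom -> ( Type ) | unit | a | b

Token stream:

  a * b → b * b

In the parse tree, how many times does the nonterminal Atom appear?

[Type [Prod [Prod [Atom a]] * [Atom b]] → [Type [Prod [Prod [Atom b]] * [Atom b]]]]

4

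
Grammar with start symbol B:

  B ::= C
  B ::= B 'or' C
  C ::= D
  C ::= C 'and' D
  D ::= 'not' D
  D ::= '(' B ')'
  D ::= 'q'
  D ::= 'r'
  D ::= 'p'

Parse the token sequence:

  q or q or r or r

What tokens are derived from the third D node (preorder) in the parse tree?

[B [B [B [B [C [D q]]] or [C [D q]]] or [C [D r]]] or [C [D r]]]

r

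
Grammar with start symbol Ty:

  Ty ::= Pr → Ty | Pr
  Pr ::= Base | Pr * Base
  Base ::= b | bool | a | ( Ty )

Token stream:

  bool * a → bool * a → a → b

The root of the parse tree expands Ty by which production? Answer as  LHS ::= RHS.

Ty ::= Pr → Ty

[Ty [Pr [Pr [Base bool]] * [Base a]] → [Ty [Pr [Pr [Base bool]] * [Base a]] → [Ty [Pr [Base a]] → [Ty [Pr [Base b]]]]]]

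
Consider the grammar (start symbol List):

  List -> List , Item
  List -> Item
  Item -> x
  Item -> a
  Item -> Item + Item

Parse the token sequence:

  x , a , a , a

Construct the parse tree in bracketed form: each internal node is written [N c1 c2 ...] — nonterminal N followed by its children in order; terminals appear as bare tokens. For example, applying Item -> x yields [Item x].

List
List , Item
List , Item , Item
List , Item , Item , Item
Item , Item , Item , Item
x , Item , Item , Item
x , a , Item , Item
x , a , a , Item
x , a , a , a

[List [List [List [List [Item x]] , [Item a]] , [Item a]] , [Item a]]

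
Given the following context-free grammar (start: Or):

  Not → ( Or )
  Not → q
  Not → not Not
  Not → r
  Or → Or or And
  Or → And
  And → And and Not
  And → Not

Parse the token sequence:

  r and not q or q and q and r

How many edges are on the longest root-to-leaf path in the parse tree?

[Or [Or [And [And [Not r]] and [Not not [Not q]]]] or [And [And [And [Not q]] and [Not q]] and [Not r]]]

5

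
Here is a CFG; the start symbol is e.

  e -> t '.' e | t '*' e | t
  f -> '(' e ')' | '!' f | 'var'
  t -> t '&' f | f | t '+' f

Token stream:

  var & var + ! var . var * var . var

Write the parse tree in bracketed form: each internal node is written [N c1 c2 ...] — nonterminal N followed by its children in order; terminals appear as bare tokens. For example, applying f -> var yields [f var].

[e [t [t [t [f var]] & [f var]] + [f ! [f var]]] . [e [t [f var]] * [e [t [f var]] . [e [t [f var]]]]]]

e
t . e
t + f . e
t & f + f . e
f & f + f . e
var & f + f . e
var & var + f . e
var & var + ! f . e
var & var + ! var . e
var & var + ! var . t * e
var & var + ! var . f * e
var & var + ! var . var * e
var & var + ! var . var * t . e
var & var + ! var . var * f . e
var & var + ! var . var * var . e
var & var + ! var . var * var . t
var & var + ! var . var * var . f
var & var + ! var . var * var . var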